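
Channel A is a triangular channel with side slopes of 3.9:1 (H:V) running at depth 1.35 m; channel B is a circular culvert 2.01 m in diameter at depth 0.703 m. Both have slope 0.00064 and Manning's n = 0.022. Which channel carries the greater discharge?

channel A

Channel A: For a triangular section with side slope z = 3.9: A = zy² = 3.9×1.35² = 7.108 m²; P = 2y√(1+z²) = 2×1.35×4.026 = 10.87 m. Hydraulic radius R = A/P = 7.108/10.87 = 0.6538 m. Q_A = (1/0.022)·7.108·0.6538^(2/3)·√0.00064 = 6.157 m³/s.
Channel B: For a circular section of diameter D = 2.01 m at depth y = 0.703 m, the central angle is θ = 2 arccos(1 − 2y/D) = 2.531 rad. Then A = (D²/8)(θ − sin θ) = 0.9888 m² and P = Dθ/2 = 2.544 m. Hydraulic radius R = A/P = 0.9888/2.544 = 0.3887 m. Q_B = (1/0.022)·0.9888·0.3887^(2/3)·√0.00064 = 0.6056 m³/s.
Q_A = 6.157 m³/s vs Q_B = 0.6056 m³/s, so channel A carries more.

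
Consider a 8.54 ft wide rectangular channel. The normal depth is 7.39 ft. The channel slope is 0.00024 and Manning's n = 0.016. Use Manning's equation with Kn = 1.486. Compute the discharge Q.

Flow area A = b·y = 8.54 × 7.39 = 63.11 ft². Wetted perimeter P = b + 2y = 8.54 + 2×7.39 = 23.32 ft.
Hydraulic radius R = A/P = 63.11/23.32 = 2.706 ft.
Manning's equation: Q = (1.486/n) A R^(2/3) S^(1/2) = (1.486/0.016) × 63.11 × 2.706^(2/3) × 0.00024^(1/2) = 176 ft³/s.

Q = 176 ft³/s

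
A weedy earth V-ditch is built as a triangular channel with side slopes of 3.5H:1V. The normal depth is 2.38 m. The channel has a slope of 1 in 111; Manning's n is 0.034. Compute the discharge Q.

For a triangular section with side slope z = 3.5: A = zy² = 3.5×2.38² = 19.83 m²; P = 2y√(1+z²) = 2×2.38×3.64 = 17.33 m.
Hydraulic radius R = A/P = 19.83/17.33 = 1.144 m.
Manning's equation: Q = (1/n) A R^(2/3) S^(1/2) = (1/0.034) × 19.83 × 1.144^(2/3) × 0.009009^(1/2) = 60.5 m³/s.

Q = 60.5 m³/s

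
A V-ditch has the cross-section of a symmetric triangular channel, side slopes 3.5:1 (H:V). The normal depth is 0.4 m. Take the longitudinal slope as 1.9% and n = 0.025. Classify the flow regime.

For a triangular section with side slope z = 3.5: A = zy² = 3.5×0.4² = 0.56 m²; P = 2y√(1+z²) = 2×0.4×3.64 = 2.912 m.
Hydraulic radius R = A/P = 0.56/2.912 = 0.1923 m.
V = (1/n) R^(2/3) √S = (1/0.025) × 0.1923^(2/3) × √0.019 = 1.837 m/s. Hydraulic depth D_h = A/T = 0.56/2.8 = 0.2 m.
Froude number Fr = V/√(g·D_h) = 1.837/√(9.81×0.2) = 1.31, which is greater than 1, so the flow is supercritical.

supercritical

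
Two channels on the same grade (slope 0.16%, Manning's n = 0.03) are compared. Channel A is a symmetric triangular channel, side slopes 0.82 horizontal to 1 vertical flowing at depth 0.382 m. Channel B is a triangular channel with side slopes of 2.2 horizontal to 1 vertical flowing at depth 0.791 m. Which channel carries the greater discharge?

channel B

Channel A: For a triangular section with side slope z = 0.82: A = zy² = 0.82×0.382² = 0.1197 m²; P = 2y√(1+z²) = 2×0.382×1.293 = 0.988 m. Hydraulic radius R = A/P = 0.1197/0.988 = 0.1211 m. Q_A = (1/0.03)·0.1197·0.1211^(2/3)·√0.0016 = 0.03905 m³/s.
Channel B: For a triangular section with side slope z = 2.2: A = zy² = 2.2×0.791² = 1.376 m²; P = 2y√(1+z²) = 2×0.791×2.417 = 3.823 m. Hydraulic radius R = A/P = 1.376/3.823 = 0.36 m. Q_B = (1/0.03)·1.376·0.36^(2/3)·√0.0016 = 0.9289 m³/s.
Q_A = 0.03905 m³/s vs Q_B = 0.9289 m³/s, so channel B carries more.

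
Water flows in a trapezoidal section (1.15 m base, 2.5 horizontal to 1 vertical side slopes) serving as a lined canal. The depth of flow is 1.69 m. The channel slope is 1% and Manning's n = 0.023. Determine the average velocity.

With bottom width b = 1.15 m and side slope z = 2.5: A = (b + zy)y = (1.15 + 2.5×1.69)×1.69 = 9.084 m²; P = b + 2y√(1+z²) = 1.15 + 2×1.69×2.693 = 10.25 m.
Hydraulic radius R = A/P = 9.084/10.25 = 0.8861 m.
From Manning's equation, V = (1/n) R^(2/3) S^(1/2) = (1/0.023) × 0.8861^(2/3) × 0.01^(1/2) = 4.01 m/s.

V = 4.01 m/s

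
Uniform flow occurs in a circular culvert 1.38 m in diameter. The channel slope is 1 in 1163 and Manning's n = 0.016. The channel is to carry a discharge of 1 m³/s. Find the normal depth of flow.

Manning's equation rearranged: A R^(2/3) = nQ / (1·√S) = 0.016 × 1 / (√0.0008598) = 0.5456.
At y = 1.1 m: A R^(2/3) = 0.7166 — high.
At y = 0.673 m: A R^(2/3) = 0.3525 — low.
At y = 0.885 m: A R^(2/3) = 0.5459 — ≈ 0.5456.

y_n = 0.885 m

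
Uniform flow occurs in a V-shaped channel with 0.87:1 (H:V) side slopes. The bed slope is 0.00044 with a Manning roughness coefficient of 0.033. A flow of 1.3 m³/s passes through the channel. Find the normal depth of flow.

y_n = 1.82 m

Manning's equation rearranged: A R^(2/3) = nQ / (1·√S) = 0.033 × 1.3 / (√0.00044) = 2.045.
Trying y = 2.26 m: A R^(2/3) = 3.641 — over.
Trying y = 1.52 m: A R^(2/3) = 1.264 — short.
Trying y = 1.82 m: A R^(2/3) = 2.044 — close enough.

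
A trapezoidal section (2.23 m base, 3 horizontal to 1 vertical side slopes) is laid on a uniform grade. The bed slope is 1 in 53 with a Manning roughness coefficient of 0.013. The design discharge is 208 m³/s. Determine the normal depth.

Manning's equation rearranged: A R^(2/3) = nQ / (1·√S) = 0.013 × 208 / (√0.01887) = 19.69.
At y = 2.56 m: A R^(2/3) = 31.4 — high.
At y = 1.55 m: A R^(2/3) = 9.839 — low.
At y = 2.1 m: A R^(2/3) = 19.72 — matches.

y_n = 2.1 m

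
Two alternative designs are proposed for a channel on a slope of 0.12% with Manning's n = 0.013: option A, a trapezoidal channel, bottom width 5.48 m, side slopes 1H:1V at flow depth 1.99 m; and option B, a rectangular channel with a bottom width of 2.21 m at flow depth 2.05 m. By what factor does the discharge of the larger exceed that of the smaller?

4.97

Channel A: With bottom width b = 5.48 m and side slope z = 1: A = (b + zy)y = (5.48 + 1×1.99)×1.99 = 14.87 m²; P = b + 2y√(1+z²) = 5.48 + 2×1.99×1.414 = 11.11 m. Hydraulic radius R = A/P = 14.87/11.11 = 1.338 m. Q_A = (1/0.013)·14.87·1.338^(2/3)·√0.0012 = 48.1 m³/s.
Channel B: Flow area A = b·y = 2.21 × 2.05 = 4.53 m². Wetted perimeter P = b + 2y = 2.21 + 2×2.05 = 6.31 m. Hydraulic radius R = A/P = 4.53/6.31 = 0.718 m. Q_B = (1/0.013)·4.53·0.718^(2/3)·√0.0012 = 9.68 m³/s.
The larger discharge is 48.1 m³/s and the smaller is 9.68 m³/s; the ratio is 4.97.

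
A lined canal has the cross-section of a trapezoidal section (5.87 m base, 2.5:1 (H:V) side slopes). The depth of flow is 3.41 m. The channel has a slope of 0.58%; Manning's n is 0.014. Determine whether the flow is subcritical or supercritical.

supercritical

With bottom width b = 5.87 m and side slope z = 2.5: A = (b + zy)y = (5.87 + 2.5×3.41)×3.41 = 49.09 m²; P = b + 2y√(1+z²) = 5.87 + 2×3.41×2.693 = 24.23 m.
Hydraulic radius R = A/P = 49.09/24.23 = 2.026 m.
V = (1/n) R^(2/3) √S = (1/0.014) × 2.026^(2/3) × √0.0058 = 8.709 m/s. Hydraulic depth D_h = A/T = 49.09/22.92 = 2.142 m.
Froude number Fr = V/√(g·D_h) = 8.709/√(9.81×2.142) = 1.9, which is greater than 1, so the flow is supercritical.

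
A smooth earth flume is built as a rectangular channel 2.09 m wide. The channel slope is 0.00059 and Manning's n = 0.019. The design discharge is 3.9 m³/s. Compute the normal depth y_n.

Manning's equation rearranged: A R^(2/3) = nQ / (1·√S) = 0.019 × 3.9 / (√0.00059) = 3.051.
Trying y = 1.37 m: A R^(2/3) = 2.021 — short.
Trying y = 2.06 m: A R^(2/3) = 3.373 — over.
Trying y = 1.9 m: A R^(2/3) = 3.053 — ≈ 3.051.

y_n = 1.9 m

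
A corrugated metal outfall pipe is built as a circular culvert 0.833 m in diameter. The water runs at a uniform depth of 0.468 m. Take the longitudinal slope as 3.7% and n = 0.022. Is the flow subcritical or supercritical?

supercritical

For a circular section of diameter D = 0.833 m at depth y = 0.468 m, the central angle is θ = 2 arccos(1 − 2y/D) = 3.39 rad. Then A = (D²/8)(θ − sin θ) = 0.3153 m² and P = Dθ/2 = 1.412 m.
Hydraulic radius R = A/P = 0.3153/1.412 = 0.2233 m.
V = (1/n) R^(2/3) √S = (1/0.022) × 0.2233^(2/3) × √0.037 = 3.218 m/s. Hydraulic depth D_h = A/T = 0.3153/0.8266 = 0.3814 m.
Froude number Fr = V/√(g·D_h) = 3.218/√(9.81×0.3814) = 1.66, which is greater than 1, so the flow is supercritical.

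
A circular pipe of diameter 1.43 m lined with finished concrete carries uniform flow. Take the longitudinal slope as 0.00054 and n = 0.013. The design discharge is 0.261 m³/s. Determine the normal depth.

y_n = 0.411 m

Manning's equation rearranged: A R^(2/3) = nQ / (1·√S) = 0.013 × 0.261 / (√0.00054) = 0.146.
Trying y = 0.29 m: A R^(2/3) = 0.07286 — short.
Trying y = 0.411 m: A R^(2/3) = 0.1458 — matches.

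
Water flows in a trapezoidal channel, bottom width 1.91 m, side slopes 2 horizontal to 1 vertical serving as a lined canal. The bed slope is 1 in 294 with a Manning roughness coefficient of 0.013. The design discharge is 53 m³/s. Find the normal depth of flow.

y_n = 1.95 m

Manning's equation rearranged: A R^(2/3) = nQ / (1·√S) = 0.013 × 53 / (√0.003401) = 11.81.
Try y = 1.75 m: A R^(2/3) = 9.292 — too small.
Try y = 1.95 m: A R^(2/3) = 11.82 — matches.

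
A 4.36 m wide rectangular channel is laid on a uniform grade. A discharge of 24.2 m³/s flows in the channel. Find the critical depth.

For a rectangular channel, critical depth y_c = (q²/g)^(1/3) where q = Q/b = 24.2/4.36 = 5.55 m²/s.
So y_c = (5.55²/9.81)^(1/3) = 1.46 m.

y_c = 1.46 m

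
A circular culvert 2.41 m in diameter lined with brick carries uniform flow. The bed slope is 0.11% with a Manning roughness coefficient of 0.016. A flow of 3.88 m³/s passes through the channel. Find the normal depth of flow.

y_n = 1.31 m

Manning's equation rearranged: A R^(2/3) = nQ / (1·√S) = 0.016 × 3.88 / (√0.0011) = 1.872.
Trying y = 1.48 m: A R^(2/3) = 2.265 — high.
Trying y = 1.31 m: A R^(2/3) = 1.87 — matches.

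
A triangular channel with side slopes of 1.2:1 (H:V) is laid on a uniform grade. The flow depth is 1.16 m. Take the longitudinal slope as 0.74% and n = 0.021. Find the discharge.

Q = 3.86 m³/s

For a triangular section with side slope z = 1.2: A = zy² = 1.2×1.16² = 1.615 m²; P = 2y√(1+z²) = 2×1.16×1.562 = 3.624 m.
Hydraulic radius R = A/P = 1.615/3.624 = 0.4456 m.
Manning's equation: Q = (1/n) A R^(2/3) S^(1/2) = (1/0.021) × 1.615 × 0.4456^(2/3) × 0.0074^(1/2) = 3.86 m³/s.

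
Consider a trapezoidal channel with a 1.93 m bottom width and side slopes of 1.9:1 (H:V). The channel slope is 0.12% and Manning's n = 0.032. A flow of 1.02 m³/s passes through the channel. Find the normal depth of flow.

y_n = 0.577 m

Manning's equation rearranged: A R^(2/3) = nQ / (1·√S) = 0.032 × 1.02 / (√0.0012) = 0.9422.
At y = 0.422 m: A R^(2/3) = 0.5258 — short.
At y = 0.577 m: A R^(2/3) = 0.9419 — close enough.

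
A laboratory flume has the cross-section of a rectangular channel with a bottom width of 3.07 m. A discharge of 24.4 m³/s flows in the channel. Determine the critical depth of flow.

y_c = 1.86 m

For a rectangular channel, critical depth y_c = (q²/g)^(1/3) where q = Q/b = 24.4/3.07 = 7.948 m²/s.
So y_c = (7.948²/9.81)^(1/3) = 1.86 m.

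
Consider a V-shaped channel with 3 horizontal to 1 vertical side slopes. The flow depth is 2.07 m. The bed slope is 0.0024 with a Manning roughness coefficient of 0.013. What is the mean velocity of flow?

V = 3.72 m/s

For a triangular section with side slope z = 3: A = zy² = 3×2.07² = 12.85 m²; P = 2y√(1+z²) = 2×2.07×3.162 = 13.09 m.
Hydraulic radius R = A/P = 12.85/13.09 = 0.9819 m.
From Manning's equation, V = (1/n) R^(2/3) S^(1/2) = (1/0.013) × 0.9819^(2/3) × 0.0024^(1/2) = 3.72 m/s.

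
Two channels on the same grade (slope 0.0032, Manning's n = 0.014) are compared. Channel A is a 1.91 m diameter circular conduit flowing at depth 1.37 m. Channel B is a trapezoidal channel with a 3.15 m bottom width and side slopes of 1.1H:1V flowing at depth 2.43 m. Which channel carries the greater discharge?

Channel A: For a circular section of diameter D = 1.91 m at depth y = 1.37 m, the central angle is θ = 2 arccos(1 − 2y/D) = 4.041 rad. Then A = (D²/8)(θ − sin θ) = 2.2 m² and P = Dθ/2 = 3.859 m. Hydraulic radius R = A/P = 2.2/3.859 = 0.57 m. Q_A = (1/0.014)·2.2·0.57^(2/3)·√0.0032 = 6.11 m³/s.
Channel B: With bottom width b = 3.15 m and side slope z = 1.1: A = (b + zy)y = (3.15 + 1.1×2.43)×2.43 = 14.15 m²; P = b + 2y√(1+z²) = 3.15 + 2×2.43×1.487 = 10.37 m. Hydraulic radius R = A/P = 14.15/10.37 = 1.364 m. Q_B = (1/0.014)·14.15·1.364^(2/3)·√0.0032 = 70.31 m³/s.
Q_A = 6.11 m³/s vs Q_B = 70.31 m³/s, so channel B carries more.

channel B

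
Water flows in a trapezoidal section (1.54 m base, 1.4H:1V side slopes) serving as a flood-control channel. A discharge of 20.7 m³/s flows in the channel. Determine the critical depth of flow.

y_c = 1.67 m

At critical depth, Q² T / (g A³) = 1, i.e. A³/T = Q²/g = 20.7²/9.81 = 43.68.
At y = 1.44 m: A³/T = 24.1 — low.
At y = 1.92 m: A³/T = 77.35 — high.
At y = 1.67 m: A³/T = 43.7 — matches.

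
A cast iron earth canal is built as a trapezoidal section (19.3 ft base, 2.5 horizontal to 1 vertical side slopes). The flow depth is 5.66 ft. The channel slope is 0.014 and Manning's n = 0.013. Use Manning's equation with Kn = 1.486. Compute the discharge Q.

With bottom width b = 19.3 ft and side slope z = 2.5: A = (b + zy)y = (19.3 + 2.5×5.66)×5.66 = 189.3 ft²; P = b + 2y√(1+z²) = 19.3 + 2×5.66×2.693 = 49.78 ft.
Hydraulic radius R = A/P = 189.3/49.78 = 3.803 ft.
Manning's equation: Q = (1.486/n) A R^(2/3) S^(1/2) = (1.486/0.013) × 189.3 × 3.803^(2/3) × 0.014^(1/2) = 6240 ft³/s.

Q = 6240 ft³/s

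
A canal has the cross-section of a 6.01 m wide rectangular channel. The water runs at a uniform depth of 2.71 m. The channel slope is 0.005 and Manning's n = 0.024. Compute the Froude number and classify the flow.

subcritical

Flow area A = b·y = 6.01 × 2.71 = 16.29 m². Wetted perimeter P = b + 2y = 6.01 + 2×2.71 = 11.43 m.
Hydraulic radius R = A/P = 16.29/11.43 = 1.425 m.
V = (1/n) R^(2/3) √S = (1/0.024) × 1.425^(2/3) × √0.005 = 3.731 m/s. Hydraulic depth D_h = A/T = 16.29/6.01 = 2.71 m.
Froude number Fr = V/√(g·D_h) = 3.731/√(9.81×2.71) = 0.724, which is less than 1, so the flow is subcritical.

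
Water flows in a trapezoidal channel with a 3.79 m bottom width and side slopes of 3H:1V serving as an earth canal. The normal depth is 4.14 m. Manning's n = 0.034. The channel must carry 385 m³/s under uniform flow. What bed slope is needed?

S = 0.013

With bottom width b = 3.79 m and side slope z = 3: A = (b + zy)y = (3.79 + 3×4.14)×4.14 = 67.11 m²; P = b + 2y√(1+z²) = 3.79 + 2×4.14×3.162 = 29.97 m.
Hydraulic radius R = A/P = 67.11/29.97 = 2.239 m.
From Manning's equation, S = [nQ / (1 A R^(2/3))]² = [0.034 × 385 / (1 × 67.11 × 2.239^(2/3))]² = 0.013.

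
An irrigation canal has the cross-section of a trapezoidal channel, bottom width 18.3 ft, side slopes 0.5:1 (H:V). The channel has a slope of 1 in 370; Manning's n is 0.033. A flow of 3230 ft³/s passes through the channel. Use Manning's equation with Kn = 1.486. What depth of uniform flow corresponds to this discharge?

y_n = 14.4 ft

Manning's equation rearranged: A R^(2/3) = nQ / (1.486·√S) = 0.033 × 3230 / (1.486 × √0.002703) = 1380.
At y = 11.5 ft: A R^(2/3) = 941.8 — too small.
At y = 18.3 ft: A R^(2/3) = 2089 — too large.
At y = 14.4 ft: A R^(2/3) = 1378 — ≈ 1380.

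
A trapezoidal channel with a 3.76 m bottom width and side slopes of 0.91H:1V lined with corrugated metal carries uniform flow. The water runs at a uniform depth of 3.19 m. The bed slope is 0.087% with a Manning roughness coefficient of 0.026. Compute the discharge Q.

Q = 34.6 m³/s

With bottom width b = 3.76 m and side slope z = 0.91: A = (b + zy)y = (3.76 + 0.91×3.19)×3.19 = 21.25 m²; P = b + 2y√(1+z²) = 3.76 + 2×3.19×1.352 = 12.39 m.
Hydraulic radius R = A/P = 21.25/12.39 = 1.716 m.
Manning's equation: Q = (1/n) A R^(2/3) S^(1/2) = (1/0.026) × 21.25 × 1.716^(2/3) × 0.00087^(1/2) = 34.6 m³/s.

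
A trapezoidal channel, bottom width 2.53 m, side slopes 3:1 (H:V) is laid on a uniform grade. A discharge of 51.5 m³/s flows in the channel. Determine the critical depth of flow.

y_c = 1.89 m

At critical depth, Q² T / (g A³) = 1, i.e. A³/T = Q²/g = 51.5²/9.81 = 270.4.
Trying y = 2.1 m: A³/T = 421.4 — too large.
Trying y = 1.54 m: A³/T = 113.4 — too small.
Trying y = 1.89 m: A³/T = 268.4 — close enough.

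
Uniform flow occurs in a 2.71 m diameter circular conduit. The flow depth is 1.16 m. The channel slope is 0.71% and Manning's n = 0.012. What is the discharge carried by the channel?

For a circular section of diameter D = 2.71 m at depth y = 1.16 m, the central angle is θ = 2 arccos(1 − 2y/D) = 2.853 rad. Then A = (D²/8)(θ − sin θ) = 2.357 m² and P = Dθ/2 = 3.865 m.
Hydraulic radius R = A/P = 2.357/3.865 = 0.6099 m.
Manning's equation: Q = (1/n) A R^(2/3) S^(1/2) = (1/0.012) × 2.357 × 0.6099^(2/3) × 0.0071^(1/2) = 11.9 m³/s.

Q = 11.9 m³/s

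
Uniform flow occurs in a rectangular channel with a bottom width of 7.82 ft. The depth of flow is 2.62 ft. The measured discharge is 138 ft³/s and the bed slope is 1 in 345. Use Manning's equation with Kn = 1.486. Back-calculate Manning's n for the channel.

n = 0.016

Flow area A = b·y = 7.82 × 2.62 = 20.49 ft². Wetted perimeter P = b + 2y = 7.82 + 2×2.62 = 13.06 ft.
Hydraulic radius R = A/P = 20.49/13.06 = 1.569 ft.
Rearranging Manning's equation: n = (1.486/Q) A R^(2/3) S^(1/2) = (1.486/138) × 20.49 × 1.569^(2/3) × √0.002899 = 0.016.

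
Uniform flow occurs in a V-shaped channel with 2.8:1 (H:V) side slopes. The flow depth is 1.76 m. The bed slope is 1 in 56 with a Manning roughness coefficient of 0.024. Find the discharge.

Q = 42.6 m³/s

For a triangular section with side slope z = 2.8: A = zy² = 2.8×1.76² = 8.673 m²; P = 2y√(1+z²) = 2×1.76×2.973 = 10.47 m.
Hydraulic radius R = A/P = 8.673/10.47 = 0.8287 m.
Manning's equation: Q = (1/n) A R^(2/3) S^(1/2) = (1/0.024) × 8.673 × 0.8287^(2/3) × 0.01786^(1/2) = 42.6 m³/s.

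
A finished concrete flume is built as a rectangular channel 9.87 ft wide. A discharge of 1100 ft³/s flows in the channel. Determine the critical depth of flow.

For a rectangular channel, critical depth y_c = (q²/g)^(1/3) where q = Q/b = 1100/9.87 = 111.4 ft²/s.
So y_c = (111.4²/32.2)^(1/3) = 7.28 ft.

y_c = 7.28 ft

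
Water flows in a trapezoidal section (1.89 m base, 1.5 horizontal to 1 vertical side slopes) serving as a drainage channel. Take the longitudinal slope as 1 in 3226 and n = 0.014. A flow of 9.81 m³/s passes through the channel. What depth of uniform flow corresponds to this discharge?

Manning's equation rearranged: A R^(2/3) = nQ / (1·√S) = 0.014 × 9.81 / (√0.00031) = 7.801.
At y = 1.45 m: A R^(2/3) = 5.198 — short.
At y = 2.14 m: A R^(2/3) = 11.88 — over.
At y = 1.76 m: A R^(2/3) = 7.802 — close enough.

y_n = 1.76 m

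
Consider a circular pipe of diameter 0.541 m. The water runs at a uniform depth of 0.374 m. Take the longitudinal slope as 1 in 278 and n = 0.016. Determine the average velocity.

V = 1.1 m/s

For a circular section of diameter D = 0.541 m at depth y = 0.374 m, the central angle is θ = 2 arccos(1 − 2y/D) = 3.927 rad. Then A = (D²/8)(θ − sin θ) = 0.1695 m² and P = Dθ/2 = 1.062 m.
Hydraulic radius R = A/P = 0.1695/1.062 = 0.1596 m.
From Manning's equation, V = (1/n) R^(2/3) S^(1/2) = (1/0.016) × 0.1596^(2/3) × 0.003597^(1/2) = 1.1 m/s.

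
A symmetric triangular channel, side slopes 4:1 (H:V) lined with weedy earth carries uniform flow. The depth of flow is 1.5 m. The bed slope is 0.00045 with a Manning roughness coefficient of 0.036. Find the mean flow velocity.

For a triangular section with side slope z = 4: A = zy² = 4×1.5² = 9 m²; P = 2y√(1+z²) = 2×1.5×4.123 = 12.37 m.
Hydraulic radius R = A/P = 9/12.37 = 0.7276 m.
From Manning's equation, V = (1/n) R^(2/3) S^(1/2) = (1/0.036) × 0.7276^(2/3) × 0.00045^(1/2) = 0.477 m/s.

V = 0.477 m/s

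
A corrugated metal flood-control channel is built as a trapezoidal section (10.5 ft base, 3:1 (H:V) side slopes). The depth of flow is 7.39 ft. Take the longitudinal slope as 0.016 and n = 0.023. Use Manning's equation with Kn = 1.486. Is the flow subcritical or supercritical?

supercritical

With bottom width b = 10.5 ft and side slope z = 3: A = (b + zy)y = (10.5 + 3×7.39)×7.39 = 241.4 ft²; P = b + 2y√(1+z²) = 10.5 + 2×7.39×3.162 = 57.24 ft.
Hydraulic radius R = A/P = 241.4/57.24 = 4.218 ft.
V = (1.486/n) R^(2/3) √S = (1.486/0.023) × 4.218^(2/3) × √0.016 = 21.33 ft/s. Hydraulic depth D_h = A/T = 241.4/54.84 = 4.402 ft.
Froude number Fr = V/√(g·D_h) = 21.33/√(32.2×4.402) = 1.79, which is greater than 1, so the flow is supercritical.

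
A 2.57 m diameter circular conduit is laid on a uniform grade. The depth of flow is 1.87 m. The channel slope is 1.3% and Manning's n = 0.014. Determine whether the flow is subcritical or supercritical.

For a circular section of diameter D = 2.57 m at depth y = 1.87 m, the central angle is θ = 2 arccos(1 − 2y/D) = 4.087 rad. Then A = (D²/8)(θ − sin θ) = 4.044 m² and P = Dθ/2 = 5.252 m.
Hydraulic radius R = A/P = 4.044/5.252 = 0.7699 m.
V = (1/n) R^(2/3) √S = (1/0.014) × 0.7699^(2/3) × √0.013 = 6.841 m/s. Hydraulic depth D_h = A/T = 4.044/2.288 = 1.767 m.
Froude number Fr = V/√(g·D_h) = 6.841/√(9.81×1.767) = 1.64, which is greater than 1, so the flow is supercritical.

supercritical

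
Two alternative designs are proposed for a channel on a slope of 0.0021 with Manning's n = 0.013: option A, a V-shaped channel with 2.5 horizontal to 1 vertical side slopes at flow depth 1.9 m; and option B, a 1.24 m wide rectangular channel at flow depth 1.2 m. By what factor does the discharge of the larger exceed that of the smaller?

Channel A: For a triangular section with side slope z = 2.5: A = zy² = 2.5×1.9² = 9.025 m²; P = 2y√(1+z²) = 2×1.9×2.693 = 10.23 m. Hydraulic radius R = A/P = 9.025/10.23 = 0.8821 m. Q_A = (1/0.013)·9.025·0.8821^(2/3)·√0.0021 = 29.26 m³/s.
Channel B: Flow area A = b·y = 1.24 × 1.2 = 1.488 m². Wetted perimeter P = b + 2y = 1.24 + 2×1.2 = 3.64 m. Hydraulic radius R = A/P = 1.488/3.64 = 0.4088 m. Q_B = (1/0.013)·1.488·0.4088^(2/3)·√0.0021 = 2.889 m³/s.
The larger discharge is 29.26 m³/s and the smaller is 2.889 m³/s; the ratio is 10.1.

10.1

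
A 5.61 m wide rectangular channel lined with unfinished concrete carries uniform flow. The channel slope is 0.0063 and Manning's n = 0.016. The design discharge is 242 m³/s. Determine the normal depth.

Manning's equation rearranged: A R^(2/3) = nQ / (1·√S) = 0.016 × 242 / (√0.0063) = 48.78.
At y = 6.72 m: A R^(2/3) = 59.42 — high.
At y = 4.97 m: A R^(2/3) = 41.15 — low.
At y = 5.71 m: A R^(2/3) = 48.81 — close enough.

y_n = 5.71 m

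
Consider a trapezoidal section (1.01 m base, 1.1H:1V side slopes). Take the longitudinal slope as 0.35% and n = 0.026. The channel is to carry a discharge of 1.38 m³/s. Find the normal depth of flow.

Manning's equation rearranged: A R^(2/3) = nQ / (1·√S) = 0.026 × 1.38 / (√0.0035) = 0.6065.
Try y = 0.844 m: A R^(2/3) = 0.9817 — high.
Try y = 0.494 m: A R^(2/3) = 0.3512 — low.
Try y = 0.66 m: A R^(2/3) = 0.6069 — close enough.

y_n = 0.66 m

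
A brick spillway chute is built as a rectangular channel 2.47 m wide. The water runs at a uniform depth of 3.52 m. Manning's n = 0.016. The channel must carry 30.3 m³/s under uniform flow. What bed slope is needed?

Flow area A = b·y = 2.47 × 3.52 = 8.694 m². Wetted perimeter P = b + 2y = 2.47 + 2×3.52 = 9.51 m.
Hydraulic radius R = A/P = 8.694/9.51 = 0.9142 m.
From Manning's equation, S = [nQ / (1 A R^(2/3))]² = [0.016 × 30.3 / (1 × 8.694 × 0.9142^(2/3))]² = 0.0035.

S = 0.0035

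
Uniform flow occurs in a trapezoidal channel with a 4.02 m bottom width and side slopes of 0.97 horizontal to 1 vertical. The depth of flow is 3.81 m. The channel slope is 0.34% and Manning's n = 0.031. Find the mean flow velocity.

V = 2.99 m/s

With bottom width b = 4.02 m and side slope z = 0.97: A = (b + zy)y = (4.02 + 0.97×3.81)×3.81 = 29.4 m²; P = b + 2y√(1+z²) = 4.02 + 2×3.81×1.393 = 14.64 m.
Hydraulic radius R = A/P = 29.4/14.64 = 2.009 m.
From Manning's equation, V = (1/n) R^(2/3) S^(1/2) = (1/0.031) × 2.009^(2/3) × 0.0034^(1/2) = 2.99 m/s.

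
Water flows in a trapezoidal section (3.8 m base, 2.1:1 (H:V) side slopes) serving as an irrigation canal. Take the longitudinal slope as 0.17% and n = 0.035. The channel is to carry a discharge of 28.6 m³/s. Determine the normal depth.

Manning's equation rearranged: A R^(2/3) = nQ / (1·√S) = 0.035 × 28.6 / (√0.0017) = 24.28.
Trying y = 1.97 m: A R^(2/3) = 17.72 — low.
Trying y = 2.9 m: A R^(2/3) = 40.19 — high.
Trying y = 2.29 m: A R^(2/3) = 24.25 — matches.

y_n = 2.29 m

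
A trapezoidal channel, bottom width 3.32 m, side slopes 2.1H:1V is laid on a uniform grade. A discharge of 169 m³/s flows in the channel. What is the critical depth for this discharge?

y_c = 3.51 m

At critical depth, Q² T / (g A³) = 1, i.e. A³/T = Q²/g = 169²/9.81 = 2911.
Try y = 4.04 m: A³/T = 5346 — over.
Try y = 2.54 m: A³/T = 759.3 — short.
Try y = 3.51 m: A³/T = 2926 — matches.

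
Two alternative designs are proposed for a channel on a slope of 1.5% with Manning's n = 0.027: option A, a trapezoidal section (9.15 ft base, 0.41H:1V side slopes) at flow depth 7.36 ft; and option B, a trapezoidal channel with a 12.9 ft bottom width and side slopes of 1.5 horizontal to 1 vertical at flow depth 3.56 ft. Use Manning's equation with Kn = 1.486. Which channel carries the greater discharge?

channel A

Channel A: With bottom width b = 9.15 ft and side slope z = 0.41: A = (b + zy)y = (9.15 + 0.41×7.36)×7.36 = 89.55 ft²; P = b + 2y√(1+z²) = 9.15 + 2×7.36×1.081 = 25.06 ft. Hydraulic radius R = A/P = 89.55/25.06 = 3.574 ft. Q_A = (1.486/0.027)·89.55·3.574^(2/3)·√0.015 = 1411 ft³/s.
Channel B: With bottom width b = 12.9 ft and side slope z = 1.5: A = (b + zy)y = (12.9 + 1.5×3.56)×3.56 = 64.93 ft²; P = b + 2y√(1+z²) = 12.9 + 2×3.56×1.803 = 25.74 ft. Hydraulic radius R = A/P = 64.93/25.74 = 2.523 ft. Q_B = (1.486/0.027)·64.93·2.523^(2/3)·√0.015 = 811.2 ft³/s.
Q_A = 1411 ft³/s vs Q_B = 811.2 ft³/s, so channel A carries more.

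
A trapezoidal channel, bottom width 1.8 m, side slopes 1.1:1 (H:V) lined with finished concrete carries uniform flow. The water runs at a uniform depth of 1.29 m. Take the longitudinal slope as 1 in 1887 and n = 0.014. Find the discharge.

With bottom width b = 1.8 m and side slope z = 1.1: A = (b + zy)y = (1.8 + 1.1×1.29)×1.29 = 4.153 m²; P = b + 2y√(1+z²) = 1.8 + 2×1.29×1.487 = 5.635 m.
Hydraulic radius R = A/P = 4.153/5.635 = 0.7369 m.
Manning's equation: Q = (1/n) A R^(2/3) S^(1/2) = (1/0.014) × 4.153 × 0.7369^(2/3) × 0.0005299^(1/2) = 5.57 m³/s.

Q = 5.57 m³/s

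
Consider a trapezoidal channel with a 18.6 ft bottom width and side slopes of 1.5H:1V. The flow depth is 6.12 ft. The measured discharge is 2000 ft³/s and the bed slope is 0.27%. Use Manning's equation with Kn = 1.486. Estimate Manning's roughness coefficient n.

With bottom width b = 18.6 ft and side slope z = 1.5: A = (b + zy)y = (18.6 + 1.5×6.12)×6.12 = 170 ft²; P = b + 2y√(1+z²) = 18.6 + 2×6.12×1.803 = 40.67 ft.
Hydraulic radius R = A/P = 170/40.67 = 4.181 ft.
Rearranging Manning's equation: n = (1.486/Q) A R^(2/3) S^(1/2) = (1.486/2000) × 170 × 4.181^(2/3) × √0.0027 = 0.017.

n = 0.017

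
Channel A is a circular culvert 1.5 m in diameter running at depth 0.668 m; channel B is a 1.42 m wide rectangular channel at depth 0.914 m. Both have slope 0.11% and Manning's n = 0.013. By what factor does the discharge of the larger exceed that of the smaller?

1.87

Channel A: For a circular section of diameter D = 1.5 m at depth y = 0.668 m, the central angle is θ = 2 arccos(1 − 2y/D) = 2.922 rad. Then A = (D²/8)(θ − sin θ) = 0.7608 m² and P = Dθ/2 = 2.192 m. Hydraulic radius R = A/P = 0.7608/2.192 = 0.3471 m. Q_A = (1/0.013)·0.7608·0.3471^(2/3)·√0.0011 = 0.9587 m³/s.
Channel B: Flow area A = b·y = 1.42 × 0.914 = 1.298 m². Wetted perimeter P = b + 2y = 1.42 + 2×0.914 = 3.248 m. Hydraulic radius R = A/P = 1.298/3.248 = 0.3996 m. Q_B = (1/0.013)·1.298·0.3996^(2/3)·√0.0011 = 1.796 m³/s.
The larger discharge is 1.796 m³/s and the smaller is 0.9587 m³/s; the ratio is 1.87.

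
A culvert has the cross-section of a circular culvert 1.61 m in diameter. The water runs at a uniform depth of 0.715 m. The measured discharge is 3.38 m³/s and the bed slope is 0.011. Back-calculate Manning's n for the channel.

n = 0.014

For a circular section of diameter D = 1.61 m at depth y = 0.715 m, the central angle is θ = 2 arccos(1 − 2y/D) = 2.918 rad. Then A = (D²/8)(θ − sin θ) = 0.8733 m² and P = Dθ/2 = 2.349 m.
Hydraulic radius R = A/P = 0.8733/2.349 = 0.3718 m.
Rearranging Manning's equation: n = (1/Q) A R^(2/3) S^(1/2) = (1/3.38) × 0.8733 × 0.3718^(2/3) × √0.011 = 0.014.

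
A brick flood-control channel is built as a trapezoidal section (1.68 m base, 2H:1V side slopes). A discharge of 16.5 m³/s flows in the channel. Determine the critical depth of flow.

y_c = 1.33 m

At critical depth, Q² T / (g A³) = 1, i.e. A³/T = Q²/g = 16.5²/9.81 = 27.75.
Try y = 1.02 m: A³/T = 9.484 — low.
Try y = 1.55 m: A³/T = 51.61 — high.
Try y = 1.33 m: A³/T = 27.47 — close enough.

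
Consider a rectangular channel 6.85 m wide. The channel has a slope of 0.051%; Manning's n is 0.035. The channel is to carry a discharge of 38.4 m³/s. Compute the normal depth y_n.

y_n = 5.32 m

Manning's equation rearranged: A R^(2/3) = nQ / (1·√S) = 0.035 × 38.4 / (√0.00051) = 59.51.
Try y = 3.93 m: A R^(2/3) = 40.28 — low.
Try y = 5.32 m: A R^(2/3) = 59.45 — ≈ 59.51.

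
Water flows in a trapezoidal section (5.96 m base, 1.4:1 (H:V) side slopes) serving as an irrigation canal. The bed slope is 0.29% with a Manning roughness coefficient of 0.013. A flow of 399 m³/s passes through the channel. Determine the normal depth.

Manning's equation rearranged: A R^(2/3) = nQ / (1·√S) = 0.013 × 399 / (√0.0029) = 96.32.
At y = 3.68 m: A R^(2/3) = 69.08 — too small.
At y = 5.35 m: A R^(2/3) = 148.1 — too large.
At y = 4.34 m: A R^(2/3) = 96.22 — close enough.

y_n = 4.34 m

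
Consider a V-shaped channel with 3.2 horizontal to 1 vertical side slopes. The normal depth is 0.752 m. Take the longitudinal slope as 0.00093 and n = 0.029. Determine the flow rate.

For a triangular section with side slope z = 3.2: A = zy² = 3.2×0.752² = 1.81 m²; P = 2y√(1+z²) = 2×0.752×3.353 = 5.042 m.
Hydraulic radius R = A/P = 1.81/5.042 = 0.3589 m.
Manning's equation: Q = (1/n) A R^(2/3) S^(1/2) = (1/0.029) × 1.81 × 0.3589^(2/3) × 0.00093^(1/2) = 0.961 m³/s.

Q = 0.961 m³/s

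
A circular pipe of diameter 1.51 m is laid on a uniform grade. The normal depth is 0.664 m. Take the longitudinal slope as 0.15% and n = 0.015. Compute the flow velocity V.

For a circular section of diameter D = 1.51 m at depth y = 0.664 m, the central angle is θ = 2 arccos(1 − 2y/D) = 2.9 rad. Then A = (D²/8)(θ − sin θ) = 0.7583 m² and P = Dθ/2 = 2.189 m.
Hydraulic radius R = A/P = 0.7583/2.189 = 0.3463 m.
From Manning's equation, V = (1/n) R^(2/3) S^(1/2) = (1/0.015) × 0.3463^(2/3) × 0.0015^(1/2) = 1.27 m/s.

V = 1.27 m/s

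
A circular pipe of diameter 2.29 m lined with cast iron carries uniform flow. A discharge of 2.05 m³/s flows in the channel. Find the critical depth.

At critical depth, Q² T / (g A³) = 1, i.e. A³/T = Q²/g = 2.05²/9.81 = 0.4284.
At y = 0.811 m: A³/T = 1.016 — high.
At y = 0.474 m: A³/T = 0.1259 — low.
At y = 0.649 m: A³/T = 0.4288 — close enough.

y_c = 0.649 m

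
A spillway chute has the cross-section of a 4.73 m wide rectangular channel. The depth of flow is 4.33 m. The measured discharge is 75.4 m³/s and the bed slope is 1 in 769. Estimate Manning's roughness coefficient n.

n = 0.013

Flow area A = b·y = 4.73 × 4.33 = 20.48 m². Wetted perimeter P = b + 2y = 4.73 + 2×4.33 = 13.39 m.
Hydraulic radius R = A/P = 20.48/13.39 = 1.53 m.
Rearranging Manning's equation: n = (1/Q) A R^(2/3) S^(1/2) = (1/75.4) × 20.48 × 1.53^(2/3) × √0.0013 = 0.013.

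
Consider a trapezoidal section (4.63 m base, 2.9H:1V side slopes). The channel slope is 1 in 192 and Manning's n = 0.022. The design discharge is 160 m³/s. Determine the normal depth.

y_n = 2.78 m

Manning's equation rearranged: A R^(2/3) = nQ / (1·√S) = 0.022 × 160 / (√0.005208) = 48.77.
Trying y = 1.89 m: A R^(2/3) = 21.31 — low.
Trying y = 3.03 m: A R^(2/3) = 59.06 — high.
Trying y = 2.78 m: A R^(2/3) = 48.81 — ≈ 48.77.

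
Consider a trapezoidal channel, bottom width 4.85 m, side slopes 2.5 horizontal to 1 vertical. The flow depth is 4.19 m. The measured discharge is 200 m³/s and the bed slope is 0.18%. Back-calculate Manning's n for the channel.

With bottom width b = 4.85 m and side slope z = 2.5: A = (b + zy)y = (4.85 + 2.5×4.19)×4.19 = 64.21 m²; P = b + 2y√(1+z²) = 4.85 + 2×4.19×2.693 = 27.41 m.
Hydraulic radius R = A/P = 64.21/27.41 = 2.342 m.
Rearranging Manning's equation: n = (1/Q) A R^(2/3) S^(1/2) = (1/200) × 64.21 × 2.342^(2/3) × √0.0018 = 0.024.

n = 0.024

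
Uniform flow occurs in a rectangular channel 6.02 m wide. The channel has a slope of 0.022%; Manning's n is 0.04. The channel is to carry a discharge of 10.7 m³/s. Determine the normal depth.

Manning's equation rearranged: A R^(2/3) = nQ / (1·√S) = 0.04 × 10.7 / (√0.00022) = 28.86.
Trying y = 2.53 m: A R^(2/3) = 18.83 — short.
Trying y = 4.42 m: A R^(2/3) = 39.24 — over.
Trying y = 3.48 m: A R^(2/3) = 28.83 — close enough.

y_n = 3.48 m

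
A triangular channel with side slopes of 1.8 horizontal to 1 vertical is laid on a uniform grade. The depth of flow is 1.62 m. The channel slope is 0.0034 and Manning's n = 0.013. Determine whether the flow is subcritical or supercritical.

For a triangular section with side slope z = 1.8: A = zy² = 1.8×1.62² = 4.724 m²; P = 2y√(1+z²) = 2×1.62×2.059 = 6.672 m.
Hydraulic radius R = A/P = 4.724/6.672 = 0.7081 m.
V = (1/n) R^(2/3) √S = (1/0.013) × 0.7081^(2/3) × √0.0034 = 3.563 m/s. Hydraulic depth D_h = A/T = 4.724/5.832 = 0.81 m.
Froude number Fr = V/√(g·D_h) = 3.563/√(9.81×0.81) = 1.26, which is greater than 1, so the flow is supercritical.

supercritical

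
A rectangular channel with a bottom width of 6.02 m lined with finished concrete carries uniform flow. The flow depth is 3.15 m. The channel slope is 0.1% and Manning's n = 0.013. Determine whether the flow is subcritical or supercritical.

Flow area A = b·y = 6.02 × 3.15 = 18.96 m². Wetted perimeter P = b + 2y = 6.02 + 2×3.15 = 12.32 m.
Hydraulic radius R = A/P = 18.96/12.32 = 1.539 m.
V = (1/n) R^(2/3) √S = (1/0.013) × 1.539^(2/3) × √0.001 = 3.243 m/s. Hydraulic depth D_h = A/T = 18.96/6.02 = 3.15 m.
Froude number Fr = V/√(g·D_h) = 3.243/√(9.81×3.15) = 0.583, which is less than 1, so the flow is subcritical.

subcritical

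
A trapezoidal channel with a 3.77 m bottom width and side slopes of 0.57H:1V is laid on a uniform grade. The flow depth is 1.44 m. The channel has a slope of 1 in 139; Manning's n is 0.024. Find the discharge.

With bottom width b = 3.77 m and side slope z = 0.57: A = (b + zy)y = (3.77 + 0.57×1.44)×1.44 = 6.611 m²; P = b + 2y√(1+z²) = 3.77 + 2×1.44×1.151 = 7.085 m.
Hydraulic radius R = A/P = 6.611/7.085 = 0.9331 m.
Manning's equation: Q = (1/n) A R^(2/3) S^(1/2) = (1/0.024) × 6.611 × 0.9331^(2/3) × 0.007194^(1/2) = 22.3 m³/s.

Q = 22.3 m³/s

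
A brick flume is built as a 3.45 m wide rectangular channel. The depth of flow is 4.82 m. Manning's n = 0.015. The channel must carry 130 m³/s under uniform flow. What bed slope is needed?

Flow area A = b·y = 3.45 × 4.82 = 16.63 m². Wetted perimeter P = b + 2y = 3.45 + 2×4.82 = 13.09 m.
Hydraulic radius R = A/P = 16.63/13.09 = 1.27 m.
From Manning's equation, S = [nQ / (1 A R^(2/3))]² = [0.015 × 130 / (1 × 16.63 × 1.27^(2/3))]² = 0.00999.

S = 0.00999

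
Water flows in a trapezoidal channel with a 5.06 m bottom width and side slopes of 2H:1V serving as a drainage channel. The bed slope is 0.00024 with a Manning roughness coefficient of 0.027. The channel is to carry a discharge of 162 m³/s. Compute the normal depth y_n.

Manning's equation rearranged: A R^(2/3) = nQ / (1·√S) = 0.027 × 162 / (√0.00024) = 282.3.
Trying y = 4.64 m: A R^(2/3) = 125.1 — low.
Trying y = 7.91 m: A R^(2/3) = 422 — high.
Trying y = 6.65 m: A R^(2/3) = 281.9 — ≈ 282.3.

y_n = 6.65 m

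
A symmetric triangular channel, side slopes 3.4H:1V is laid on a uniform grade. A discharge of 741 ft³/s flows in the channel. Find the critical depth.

At critical depth, Q² T / (g A³) = 1, i.e. A³/T = Q²/g = 741²/32.2 = 17050.
At y = 4.25 ft: A³/T = 8014 — too small.
At y = 5.51 ft: A³/T = 29360 — too large.
At y = 4.94 ft: A³/T = 17000 — close enough.

y_c = 4.94 ft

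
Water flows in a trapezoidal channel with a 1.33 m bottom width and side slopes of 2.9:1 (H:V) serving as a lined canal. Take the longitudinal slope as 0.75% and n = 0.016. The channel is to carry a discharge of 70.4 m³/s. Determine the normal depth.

Manning's equation rearranged: A R^(2/3) = nQ / (1·√S) = 0.016 × 70.4 / (√0.0075) = 13.01.
Trying y = 2.33 m: A R^(2/3) = 21.35 — over.
Trying y = 1.35 m: A R^(2/3) = 5.775 — short.
Trying y = 1.9 m: A R^(2/3) = 13 — ≈ 13.01.

y_n = 1.9 m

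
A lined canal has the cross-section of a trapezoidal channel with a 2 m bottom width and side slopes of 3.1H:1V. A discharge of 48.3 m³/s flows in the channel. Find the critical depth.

y_c = 1.89 m

At critical depth, Q² T / (g A³) = 1, i.e. A³/T = Q²/g = 48.3²/9.81 = 237.8.
Trying y = 2.36 m: A³/T = 639 — high.
Trying y = 1.89 m: A³/T = 238.9 — ≈ 237.8.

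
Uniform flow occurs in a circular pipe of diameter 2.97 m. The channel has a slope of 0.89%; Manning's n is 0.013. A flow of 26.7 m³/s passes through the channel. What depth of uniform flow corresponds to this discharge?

y_n = 1.74 m

Manning's equation rearranged: A R^(2/3) = nQ / (1·√S) = 0.013 × 26.7 / (√0.0089) = 3.679.
At y = 1.37 m: A R^(2/3) = 2.472 — too small.
At y = 1.74 m: A R^(2/3) = 3.679 — ≈ 3.679.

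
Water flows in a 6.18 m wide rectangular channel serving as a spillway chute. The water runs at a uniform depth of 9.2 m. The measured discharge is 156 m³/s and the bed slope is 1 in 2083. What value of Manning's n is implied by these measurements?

Flow area A = b·y = 6.18 × 9.2 = 56.86 m². Wetted perimeter P = b + 2y = 6.18 + 2×9.2 = 24.58 m.
Hydraulic radius R = A/P = 56.86/24.58 = 2.313 m.
Rearranging Manning's equation: n = (1/Q) A R^(2/3) S^(1/2) = (1/156) × 56.86 × 2.313^(2/3) × √0.0004801 = 0.014.

n = 0.014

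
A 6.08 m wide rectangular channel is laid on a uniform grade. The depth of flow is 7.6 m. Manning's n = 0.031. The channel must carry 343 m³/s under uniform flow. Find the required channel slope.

S = 0.0188

Flow area A = b·y = 6.08 × 7.6 = 46.21 m². Wetted perimeter P = b + 2y = 6.08 + 2×7.6 = 21.28 m.
Hydraulic radius R = A/P = 46.21/21.28 = 2.171 m.
From Manning's equation, S = [nQ / (1 A R^(2/3))]² = [0.031 × 343 / (1 × 46.21 × 2.171^(2/3))]² = 0.0188.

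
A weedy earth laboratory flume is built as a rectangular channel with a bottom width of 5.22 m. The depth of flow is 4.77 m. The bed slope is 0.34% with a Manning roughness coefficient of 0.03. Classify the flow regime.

Flow area A = b·y = 5.22 × 4.77 = 24.9 m². Wetted perimeter P = b + 2y = 5.22 + 2×4.77 = 14.76 m.
Hydraulic radius R = A/P = 24.9/14.76 = 1.687 m.
V = (1/n) R^(2/3) √S = (1/0.03) × 1.687^(2/3) × √0.0034 = 2.754 m/s. Hydraulic depth D_h = A/T = 24.9/5.22 = 4.77 m.
Froude number Fr = V/√(g·D_h) = 2.754/√(9.81×4.77) = 0.403, which is less than 1, so the flow is subcritical.

subcritical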